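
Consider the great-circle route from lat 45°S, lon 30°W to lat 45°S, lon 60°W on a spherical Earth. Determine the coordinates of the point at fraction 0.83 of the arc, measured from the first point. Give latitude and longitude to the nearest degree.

≈ lat 46°S, lon 55°W

Write both endpoints as unit vectors p₁, p₂ with components (cos φ cos λ, cos φ sin λ, sin φ).
The central angle between the endpoints is δ = arccos(p₁·p₂) ≈ 0.368 rad (21.1°).
Interpolate at f = 0.83 with slerp weights a = sin((1−f)δ)/sin δ ≈ 0.174, b = sin(fδ)/sin δ ≈ 0.836.
p = a·p₁ + b·p₂ ≈ (0.402, -0.573, -0.714); φ = arcsin(p_z) ≈ -45.56°, λ = atan2(p_y, p_x) ≈ -54.97°.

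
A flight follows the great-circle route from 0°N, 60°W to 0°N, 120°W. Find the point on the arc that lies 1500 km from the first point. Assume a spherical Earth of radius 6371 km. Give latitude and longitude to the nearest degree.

The haversine formula gives a central angle δ ≈ 1.047 rad (60.0°) between the endpoints. The total great-circle distance is δ·R ≈ 1.047 × 6371 ≈ 6672 km, so the target fraction is f = 1500/6672 ≈ 0.225.
Interpolate at f ≈ 0.225 with slerp weights a = sin((1−f)δ)/sin δ ≈ 0.838, b = sin(fδ)/sin δ ≈ 0.269.
p = a·p₁ + b·p₂ ≈ (0.284, -0.959, 0.000); φ = arcsin(p_z) ≈ 0.00°, λ = atan2(p_y, p_x) ≈ -73.49°.

≈ 0°N, 73°W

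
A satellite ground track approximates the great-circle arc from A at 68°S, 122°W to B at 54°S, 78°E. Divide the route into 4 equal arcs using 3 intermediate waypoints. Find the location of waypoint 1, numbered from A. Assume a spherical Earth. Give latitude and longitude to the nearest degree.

Write both endpoints as unit vectors p₁, p₂ with components (cos φ cos λ, cos φ sin λ, sin φ).
The central angle between the endpoints is δ = arccos(p₁·p₂) ≈ 0.997 rad (57.1°).
Interpolate at f = 1/4 with slerp weights a = sin((1−f)δ)/sin δ ≈ 0.810, b = sin(fδ)/sin δ ≈ 0.294.
p = a·p₁ + b·p₂ ≈ (-0.125, -0.088, -0.988); φ = arcsin(p_z) ≈ -81.20°, λ = atan2(p_y, p_x) ≈ -144.71°.

≈ 81°S, 145°W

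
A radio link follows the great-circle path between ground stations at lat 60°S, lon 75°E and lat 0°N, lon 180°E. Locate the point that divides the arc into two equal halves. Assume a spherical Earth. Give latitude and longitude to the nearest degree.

The haversine formula gives a central angle δ ≈ 1.701 rad (97.4°) between the endpoints.
Interpolate at f = 1/2 with slerp weights a = sin((1−f)δ)/sin δ ≈ 0.758, b = sin(fδ)/sin δ ≈ 0.758.
p = a·p₁ + b·p₂ ≈ (-0.660, 0.366, -0.656); φ = arcsin(p_z) ≈ -41.02°, λ = atan2(p_y, p_x) ≈ 150.98°.

≈ lat 41°S, lon 151°E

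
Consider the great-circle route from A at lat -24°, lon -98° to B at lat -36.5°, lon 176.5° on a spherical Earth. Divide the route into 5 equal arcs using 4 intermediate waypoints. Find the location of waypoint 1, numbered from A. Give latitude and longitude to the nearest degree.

From cos δ = sin φ₁ sin φ₂ + cos φ₁ cos φ₂ cos Δλ, the central angle is δ ≈ 1.267 rad (72.6°).
Interpolate at f = 1/5 with slerp weights a = sin((1−f)δ)/sin δ ≈ 0.889, b = sin(fδ)/sin δ ≈ 0.263.
p = a·p₁ + b·p₂ ≈ (-0.324, -0.792, -0.518); φ = arcsin(p_z) ≈ -31.20°, λ = atan2(p_y, p_x) ≈ -112.25°.

≈ lat -31°, lon -112°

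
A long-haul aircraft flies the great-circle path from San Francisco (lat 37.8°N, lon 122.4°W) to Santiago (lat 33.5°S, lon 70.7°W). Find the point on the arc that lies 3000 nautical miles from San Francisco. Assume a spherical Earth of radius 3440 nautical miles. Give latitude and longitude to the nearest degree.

Convert each endpoint to a unit vector on the sphere (x = cos φ cos λ, y = cos φ sin λ, z = sin φ).
The central angle between the endpoints is δ = arccos(p₁·p₂) ≈ 1.501 rad (86.0°). The total great-circle distance is δ·R ≈ 1.501 × 3440 ≈ 5162 nmi, so the target fraction is f = 3000/5162 ≈ 0.581.
Interpolate at f ≈ 0.581 with slerp weights a = sin((1−f)δ)/sin δ ≈ 0.589, b = sin(fδ)/sin δ ≈ 0.768.
p = a·p₁ + b·p₂ ≈ (-0.038, -0.997, -0.062); φ = arcsin(p_z) ≈ -3.58°, λ = atan2(p_y, p_x) ≈ -92.18°.

≈ lat 4°S, lon 92°W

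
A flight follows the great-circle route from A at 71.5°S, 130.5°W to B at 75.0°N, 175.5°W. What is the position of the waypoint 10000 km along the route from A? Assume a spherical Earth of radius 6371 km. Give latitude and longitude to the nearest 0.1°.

Write both endpoints as unit vectors p₁, p₂ with components (cos φ cos λ, cos φ sin λ, sin φ).
The central angle between the endpoints is δ = arccos(p₁·p₂) ≈ 2.602 rad (149.1°). The total great-circle distance is δ·R ≈ 2.602 × 6371 ≈ 16578 km, so the target fraction is f = 10000/16578 ≈ 0.603.
Interpolate at f ≈ 0.603 with slerp weights a = sin((1−f)δ)/sin δ ≈ 1.671, b = sin(fδ)/sin δ ≈ 1.946.
p = a·p₁ + b·p₂ ≈ (-0.847, -0.443, 0.295); φ = arcsin(p_z) ≈ 17.18°, λ = atan2(p_y, p_x) ≈ -152.39°.

≈ 17.2°N, 152.4°W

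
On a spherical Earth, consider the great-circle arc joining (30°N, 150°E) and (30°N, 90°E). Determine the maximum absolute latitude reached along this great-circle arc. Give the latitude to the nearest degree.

≈ 34°N

The great circle lies in the plane with unit normal n̂ = (p₁ × p₂)/|p₁ × p₂|.
Here n̂_z ≈ -0.832; the vertex latitude is φ_max = arccos|n̂_z| ≈ 33.7°.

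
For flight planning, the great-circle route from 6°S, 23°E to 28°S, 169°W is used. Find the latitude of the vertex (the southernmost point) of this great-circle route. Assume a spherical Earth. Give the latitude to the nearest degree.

The great circle lies in the plane with unit normal n̂ = (p₁ × p₂)/|p₁ × p₂|.
Here n̂_z ≈ +0.311; the vertex latitude is φ_max = arccos|n̂_z| ≈ 71.9°.
Check via Clairaut: cos φ_max = |cos φ₁| · sin C = cos(6.0°)·sin(161.8°) ≈ 0.311, again giving ≈ 71.9°.

≈ 72°S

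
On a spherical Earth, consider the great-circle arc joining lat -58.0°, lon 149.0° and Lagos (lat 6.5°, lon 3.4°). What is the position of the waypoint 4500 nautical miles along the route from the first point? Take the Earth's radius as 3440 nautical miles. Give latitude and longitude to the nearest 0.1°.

≈ lat -37.1°, lon 22.3°

Convert each endpoint to a unit vector on the sphere (x = cos φ cos λ, y = cos φ sin λ, z = sin φ).
The central angle between the endpoints is δ = arccos(p₁·p₂) ≈ 2.130 rad (122.0°). The total great-circle distance is δ·R ≈ 2.130 × 3440 ≈ 7327 nmi, so the target fraction is f = 4500/7327 ≈ 0.614.
Interpolate at f ≈ 0.614 with slerp weights a = sin((1−f)δ)/sin δ ≈ 0.864, b = sin(fδ)/sin δ ≈ 1.139.
p = a·p₁ + b·p₂ ≈ (0.737, 0.303, -0.604); φ = arcsin(p_z) ≈ -37.13°, λ = atan2(p_y, p_x) ≈ 22.33°.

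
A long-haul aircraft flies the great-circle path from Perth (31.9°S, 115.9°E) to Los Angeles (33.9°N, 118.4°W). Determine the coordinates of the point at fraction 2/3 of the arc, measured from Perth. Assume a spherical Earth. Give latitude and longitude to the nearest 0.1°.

≈ (15.1°N, 163.8°W)

Convert each endpoint to a unit vector on the sphere (x = cos φ cos λ, y = cos φ sin λ, z = sin φ).
The central angle between the endpoints is δ = arccos(p₁·p₂) ≈ 2.355 rad (134.9°).
Interpolate at f = 2/3 with slerp weights a = sin((1−f)δ)/sin δ ≈ 0.998, b = sin(fδ)/sin δ ≈ 1.412.
p = a·p₁ + b·p₂ ≈ (-0.927, -0.269, 0.260); φ = arcsin(p_z) ≈ 15.08°, λ = atan2(p_y, p_x) ≈ -163.83°.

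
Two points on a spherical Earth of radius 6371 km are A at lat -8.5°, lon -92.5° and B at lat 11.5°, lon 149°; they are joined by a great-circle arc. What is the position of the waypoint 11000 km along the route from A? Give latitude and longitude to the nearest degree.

≈ lat 10°, lon 170°

The haversine formula gives a central angle δ ≈ 2.085 rad (119.5°) between the endpoints. The total great-circle distance is δ·R ≈ 2.085 × 6371 ≈ 13284 km, so the target fraction is f = 11000/13284 ≈ 0.828.
Interpolate at f ≈ 0.828 with slerp weights a = sin((1−f)δ)/sin δ ≈ 0.403, b = sin(fδ)/sin δ ≈ 1.135.
p = a·p₁ + b·p₂ ≈ (-0.970, 0.174, 0.167); φ = arcsin(p_z) ≈ 9.59°, λ = atan2(p_y, p_x) ≈ 169.81°.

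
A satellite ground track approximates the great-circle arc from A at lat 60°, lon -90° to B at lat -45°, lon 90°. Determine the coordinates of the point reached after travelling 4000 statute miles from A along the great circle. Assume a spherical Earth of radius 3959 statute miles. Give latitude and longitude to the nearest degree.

≈ lat 62°, lon 90°

The haversine formula gives a central angle δ ≈ 2.880 rad (165.0°) between the endpoints. The total great-circle distance is δ·R ≈ 2.880 × 3959 ≈ 11401 mi, so the target fraction is f = 4000/11401 ≈ 0.351.
Interpolate at f ≈ 0.351 with slerp weights a = sin((1−f)δ)/sin δ ≈ 3.693, b = sin(fδ)/sin δ ≈ 3.273.
p = a·p₁ + b·p₂ ≈ (0.000, 0.468, 0.884); φ = arcsin(p_z) ≈ 62.11°, λ = atan2(p_y, p_x) ≈ 90.00°.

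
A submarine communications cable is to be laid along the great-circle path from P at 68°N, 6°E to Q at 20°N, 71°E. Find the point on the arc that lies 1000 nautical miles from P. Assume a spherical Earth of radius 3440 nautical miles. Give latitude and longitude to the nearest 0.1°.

≈ 59.2°N, 38.6°E

Write both endpoints as unit vectors p₁, p₂ with components (cos φ cos λ, cos φ sin λ, sin φ).
The central angle between the endpoints is δ = arccos(p₁·p₂) ≈ 1.086 rad (62.2°). The total great-circle distance is δ·R ≈ 1.086 × 3440 ≈ 3736 nmi, so the target fraction is f = 1000/3736 ≈ 0.268.
Interpolate at f ≈ 0.268 with slerp weights a = sin((1−f)δ)/sin δ ≈ 0.807, b = sin(fδ)/sin δ ≈ 0.324.
p = a·p₁ + b·p₂ ≈ (0.400, 0.319, 0.859); φ = arcsin(p_z) ≈ 59.22°, λ = atan2(p_y, p_x) ≈ 38.62°.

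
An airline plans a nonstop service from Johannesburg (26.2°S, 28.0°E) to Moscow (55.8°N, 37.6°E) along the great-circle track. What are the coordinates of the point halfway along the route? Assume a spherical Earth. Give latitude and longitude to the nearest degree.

Write both endpoints as unit vectors p₁, p₂ with components (cos φ cos λ, cos φ sin λ, sin φ).
The central angle between the endpoints is δ = arccos(p₁·p₂) ≈ 1.438 rad (82.4°).
Interpolate at f = 1/2 with slerp weights a = sin((1−f)δ)/sin δ ≈ 0.665, b = sin(fδ)/sin δ ≈ 0.665.
p = a·p₁ + b·p₂ ≈ (0.822, 0.508, 0.256); φ = arcsin(p_z) ≈ 14.85°, λ = atan2(p_y, p_x) ≈ 31.70°.

≈ 15°N, 32°E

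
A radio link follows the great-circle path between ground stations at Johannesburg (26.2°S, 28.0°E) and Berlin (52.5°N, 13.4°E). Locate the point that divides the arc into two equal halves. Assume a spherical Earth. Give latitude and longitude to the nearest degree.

≈ 13°N, 22°E

Write both endpoints as unit vectors p₁, p₂ with components (cos φ cos λ, cos φ sin λ, sin φ).
The central angle between the endpoints is δ = arccos(p₁·p₂) ≈ 1.392 rad (79.7°).
Interpolate at f = 1/2 with slerp weights a = sin((1−f)δ)/sin δ ≈ 0.651, b = sin(fδ)/sin δ ≈ 0.651.
p = a·p₁ + b·p₂ ≈ (0.902, 0.366, 0.229); φ = arcsin(p_z) ≈ 13.25°, λ = atan2(p_y, p_x) ≈ 22.11°.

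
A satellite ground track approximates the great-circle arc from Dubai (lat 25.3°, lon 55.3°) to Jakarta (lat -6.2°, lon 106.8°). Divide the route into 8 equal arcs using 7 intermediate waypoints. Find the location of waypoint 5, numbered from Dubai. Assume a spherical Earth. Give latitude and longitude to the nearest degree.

Convert each endpoint to a unit vector on the sphere (x = cos φ cos λ, y = cos φ sin λ, z = sin φ).
The central angle between the endpoints is δ = arccos(p₁·p₂) ≈ 1.032 rad (59.1°).
Interpolate at f = 5/8 with slerp weights a = sin((1−f)δ)/sin δ ≈ 0.440, b = sin(fδ)/sin δ ≈ 0.700.
p = a·p₁ + b·p₂ ≈ (0.025, 0.993, 0.112); φ = arcsin(p_z) ≈ 6.45°, λ = atan2(p_y, p_x) ≈ 88.56°.

≈ lat 6°, lon 89°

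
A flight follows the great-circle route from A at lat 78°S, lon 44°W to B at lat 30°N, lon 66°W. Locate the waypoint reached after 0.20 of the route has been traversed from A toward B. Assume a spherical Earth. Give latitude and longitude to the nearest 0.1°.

≈ lat 56.7°S, lon 57.4°W

Write both endpoints as unit vectors p₁, p₂ with components (cos φ cos λ, cos φ sin λ, sin φ).
The central angle between the endpoints is δ = arccos(p₁·p₂) ≈ 1.899 rad (108.8°).
Interpolate at f = 0.20 with slerp weights a = sin((1−f)δ)/sin δ ≈ 1.055, b = sin(fδ)/sin δ ≈ 0.392.
p = a·p₁ + b·p₂ ≈ (0.296, -0.462, -0.836); φ = arcsin(p_z) ≈ -56.73°, λ = atan2(p_y, p_x) ≈ -57.39°.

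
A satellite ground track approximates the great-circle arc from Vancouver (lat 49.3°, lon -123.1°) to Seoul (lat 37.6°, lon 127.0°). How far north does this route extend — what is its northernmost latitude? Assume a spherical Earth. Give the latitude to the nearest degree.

The great circle lies in the plane with unit normal n̂ = (p₁ × p₂)/|p₁ × p₂|.
Here n̂_z ≈ -0.507; the vertex latitude is φ_max = arccos|n̂_z| ≈ 59.5°.
Check via Clairaut: cos φ_max = |cos φ₁| · sin C = cos(49.3°)·sin(51.0°) ≈ 0.507, again giving ≈ 59.5°.

≈ 60°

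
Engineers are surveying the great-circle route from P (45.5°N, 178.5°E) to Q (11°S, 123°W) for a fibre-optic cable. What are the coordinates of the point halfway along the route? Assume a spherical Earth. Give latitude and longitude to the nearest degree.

≈ (20°N, 147°W)

Write both endpoints as unit vectors p₁, p₂ with components (cos φ cos λ, cos φ sin λ, sin φ).
The central angle between the endpoints is δ = arccos(p₁·p₂) ≈ 1.345 rad (77.1°).
Interpolate at f = 1/2 with slerp weights a = sin((1−f)δ)/sin δ ≈ 0.639, b = sin(fδ)/sin δ ≈ 0.639.
p = a·p₁ + b·p₂ ≈ (-0.790, -0.515, 0.334); φ = arcsin(p_z) ≈ 19.51°, λ = atan2(p_y, p_x) ≈ -146.91°.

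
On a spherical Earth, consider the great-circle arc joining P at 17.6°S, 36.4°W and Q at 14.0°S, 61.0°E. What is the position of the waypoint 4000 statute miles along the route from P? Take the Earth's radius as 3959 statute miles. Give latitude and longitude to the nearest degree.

≈ 22°S, 25°E

Write both endpoints as unit vectors p₁, p₂ with components (cos φ cos λ, cos φ sin λ, sin φ).
The central angle between the endpoints is δ = arccos(p₁·p₂) ≈ 1.617 rad (92.6°). The total great-circle distance is δ·R ≈ 1.617 × 3959 ≈ 6401 mi, so the target fraction is f = 4000/6401 ≈ 0.625.
Interpolate at f ≈ 0.625 with slerp weights a = sin((1−f)δ)/sin δ ≈ 0.571, b = sin(fδ)/sin δ ≈ 0.848.
p = a·p₁ + b·p₂ ≈ (0.837, 0.397, -0.378); φ = arcsin(p_z) ≈ -22.19°, λ = atan2(p_y, p_x) ≈ 25.38°.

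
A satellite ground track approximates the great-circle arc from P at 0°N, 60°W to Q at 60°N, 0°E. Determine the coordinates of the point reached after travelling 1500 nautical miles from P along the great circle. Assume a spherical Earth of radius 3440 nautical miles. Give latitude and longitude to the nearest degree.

The haversine formula gives a central angle δ ≈ 1.318 rad (75.5°) between the endpoints. The total great-circle distance is δ·R ≈ 1.318 × 3440 ≈ 4534 nmi, so the target fraction is f = 1500/4534 ≈ 0.331.
Interpolate at f ≈ 0.331 with slerp weights a = sin((1−f)δ)/sin δ ≈ 0.797, b = sin(fδ)/sin δ ≈ 0.436.
p = a·p₁ + b·p₂ ≈ (0.617, -0.691, 0.378); φ = arcsin(p_z) ≈ 22.20°, λ = atan2(p_y, p_x) ≈ -48.23°.

≈ 22°N, 48°W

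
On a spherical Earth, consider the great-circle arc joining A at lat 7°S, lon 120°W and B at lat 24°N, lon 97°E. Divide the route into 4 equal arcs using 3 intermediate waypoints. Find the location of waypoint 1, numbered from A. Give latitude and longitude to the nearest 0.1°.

≈ lat 10.6°N, lon 150.6°W

Convert each endpoint to a unit vector on the sphere (x = cos φ cos λ, y = cos φ sin λ, z = sin φ).
The central angle between the endpoints is δ = arccos(p₁·p₂) ≈ 2.455 rad (140.7°).
Interpolate at f = 1/4 with slerp weights a = sin((1−f)δ)/sin δ ≈ 1.521, b = sin(fδ)/sin δ ≈ 0.909.
p = a·p₁ + b·p₂ ≈ (-0.856, -0.483, 0.184); φ = arcsin(p_z) ≈ 10.63°, λ = atan2(p_y, p_x) ≈ -150.57°.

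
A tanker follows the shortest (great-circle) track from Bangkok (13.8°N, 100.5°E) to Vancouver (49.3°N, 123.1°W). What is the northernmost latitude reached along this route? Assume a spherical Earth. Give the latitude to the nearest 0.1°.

The great circle lies in the plane with unit normal n̂ = (p₁ × p₂)/|p₁ × p₂|.
Here n̂_z ≈ +0.455; the vertex latitude is φ_max = arccos|n̂_z| ≈ 63.0°.

≈ 63.0°N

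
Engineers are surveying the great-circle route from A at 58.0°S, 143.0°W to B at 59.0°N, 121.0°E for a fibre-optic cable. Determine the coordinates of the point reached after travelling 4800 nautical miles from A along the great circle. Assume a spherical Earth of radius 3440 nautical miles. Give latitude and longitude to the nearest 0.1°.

The haversine formula gives a central angle δ ≈ 2.427 rad (139.1°) between the endpoints. The total great-circle distance is δ·R ≈ 2.427 × 3440 ≈ 8349 nmi, so the target fraction is f = 4800/8349 ≈ 0.575.
Interpolate at f ≈ 0.575 with slerp weights a = sin((1−f)δ)/sin δ ≈ 1.310, b = sin(fδ)/sin δ ≈ 1.503.
p = a·p₁ + b·p₂ ≈ (-0.953, 0.246, 0.177); φ = arcsin(p_z) ≈ 10.22°, λ = atan2(p_y, p_x) ≈ 165.54°.

≈ 10.2°N, 165.5°E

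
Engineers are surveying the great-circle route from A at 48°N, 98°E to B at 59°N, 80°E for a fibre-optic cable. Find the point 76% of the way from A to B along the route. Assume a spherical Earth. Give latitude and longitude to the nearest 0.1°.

Write both endpoints as unit vectors p₁, p₂ with components (cos φ cos λ, cos φ sin λ, sin φ).
The central angle between the endpoints is δ = arccos(p₁·p₂) ≈ 0.266 rad (15.3°).
Interpolate at f = 0.76 with slerp weights a = sin((1−f)δ)/sin δ ≈ 0.243, b = sin(fδ)/sin δ ≈ 0.764.
p = a·p₁ + b·p₂ ≈ (0.046, 0.548, 0.835); φ = arcsin(p_z) ≈ 56.62°, λ = atan2(p_y, p_x) ≈ 85.23°.

≈ 56.6°N, 85.2°E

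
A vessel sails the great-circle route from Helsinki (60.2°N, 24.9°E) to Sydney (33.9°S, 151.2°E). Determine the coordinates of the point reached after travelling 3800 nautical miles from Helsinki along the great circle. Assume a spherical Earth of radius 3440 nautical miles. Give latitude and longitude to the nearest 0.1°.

From cos δ = sin φ₁ sin φ₂ + cos φ₁ cos φ₂ cos Δλ, the central angle is δ ≈ 2.386 rad (136.7°). The total great-circle distance is δ·R ≈ 2.386 × 3440 ≈ 8209 nmi, so the target fraction is f = 3800/8209 ≈ 0.463.
Interpolate at f ≈ 0.463 with slerp weights a = sin((1−f)δ)/sin δ ≈ 1.399, b = sin(fδ)/sin δ ≈ 1.303.
p = a·p₁ + b·p₂ ≈ (-0.318, 0.814, 0.487); φ = arcsin(p_z) ≈ 29.12°, λ = atan2(p_y, p_x) ≈ 111.32°.

≈ (29.1°N, 111.3°E)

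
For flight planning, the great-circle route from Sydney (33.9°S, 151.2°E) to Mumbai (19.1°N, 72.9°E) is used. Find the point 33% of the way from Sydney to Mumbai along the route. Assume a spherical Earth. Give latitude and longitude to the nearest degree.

≈ (19°S, 122°E)

From cos δ = sin φ₁ sin φ₂ + cos φ₁ cos φ₂ cos Δλ, the central angle is δ ≈ 1.594 rad (91.3°).
Interpolate at f = 0.33 with slerp weights a = sin((1−f)δ)/sin δ ≈ 0.877, b = sin(fδ)/sin δ ≈ 0.502.
p = a·p₁ + b·p₂ ≈ (-0.498, 0.804, -0.325); φ = arcsin(p_z) ≈ -18.94°, λ = atan2(p_y, p_x) ≈ 121.77°.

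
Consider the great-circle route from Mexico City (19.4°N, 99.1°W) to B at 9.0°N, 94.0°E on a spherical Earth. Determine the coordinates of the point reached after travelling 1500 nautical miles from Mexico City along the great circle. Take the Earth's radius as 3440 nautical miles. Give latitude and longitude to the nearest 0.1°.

≈ 41.3°N, 113.2°W

The haversine formula gives a central angle δ ≈ 2.597 rad (148.8°) between the endpoints. The total great-circle distance is δ·R ≈ 2.597 × 3440 ≈ 8934 nmi, so the target fraction is f = 1500/8934 ≈ 0.168.
Interpolate at f ≈ 0.168 with slerp weights a = sin((1−f)δ)/sin δ ≈ 1.604, b = sin(fδ)/sin δ ≈ 0.815.
p = a·p₁ + b·p₂ ≈ (-0.295, -0.690, 0.660); φ = arcsin(p_z) ≈ 41.33°, λ = atan2(p_y, p_x) ≈ -113.17°.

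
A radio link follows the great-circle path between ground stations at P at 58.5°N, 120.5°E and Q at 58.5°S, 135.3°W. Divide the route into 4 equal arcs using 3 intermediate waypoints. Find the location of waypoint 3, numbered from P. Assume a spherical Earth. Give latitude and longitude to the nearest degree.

≈ 32°S, 170°W

From cos δ = sin φ₁ sin φ₂ + cos φ₁ cos φ₂ cos Δλ, the central angle is δ ≈ 2.488 rad (142.6°).
Interpolate at f = 3/4 with slerp weights a = sin((1−f)δ)/sin δ ≈ 0.958, b = sin(fδ)/sin δ ≈ 1.574.
p = a·p₁ + b·p₂ ≈ (-0.839, -0.147, -0.525); φ = arcsin(p_z) ≈ -31.64°, λ = atan2(p_y, p_x) ≈ -170.07°.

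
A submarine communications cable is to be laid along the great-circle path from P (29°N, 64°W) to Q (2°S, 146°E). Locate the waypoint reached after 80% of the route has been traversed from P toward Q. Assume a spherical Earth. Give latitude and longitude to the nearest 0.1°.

Convert each endpoint to a unit vector on the sphere (x = cos φ cos λ, y = cos φ sin λ, z = sin φ).
The central angle between the endpoints is δ = arccos(p₁·p₂) ≈ 2.456 rad (140.7°).
Interpolate at f = 0.80 with slerp weights a = sin((1−f)δ)/sin δ ≈ 0.745, b = sin(fδ)/sin δ ≈ 1.458.
p = a·p₁ + b·p₂ ≈ (-0.923, 0.229, 0.310); φ = arcsin(p_z) ≈ 18.07°, λ = atan2(p_y, p_x) ≈ 166.03°.

≈ (18.1°N, 166.0°E)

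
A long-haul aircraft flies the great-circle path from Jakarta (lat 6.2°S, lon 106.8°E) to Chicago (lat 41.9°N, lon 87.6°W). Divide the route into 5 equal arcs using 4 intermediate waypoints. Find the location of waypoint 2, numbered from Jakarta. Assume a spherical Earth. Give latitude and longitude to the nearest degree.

≈ lat 47°N, lon 129°E

Write both endpoints as unit vectors p₁, p₂ with components (cos φ cos λ, cos φ sin λ, sin φ).
The central angle between the endpoints is δ = arccos(p₁·p₂) ≈ 2.480 rad (142.1°).
Interpolate at f = 2/5 with slerp weights a = sin((1−f)δ)/sin δ ≈ 1.621, b = sin(fδ)/sin δ ≈ 1.362.
p = a·p₁ + b·p₂ ≈ (-0.423, 0.530, 0.734); φ = arcsin(p_z) ≈ 47.26°, λ = atan2(p_y, p_x) ≈ 128.61°.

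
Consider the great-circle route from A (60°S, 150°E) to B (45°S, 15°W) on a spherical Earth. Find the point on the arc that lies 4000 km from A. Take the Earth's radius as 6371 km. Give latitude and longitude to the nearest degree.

≈ (82°S, 20°E)

From cos δ = sin φ₁ sin φ₂ + cos φ₁ cos φ₂ cos Δλ, the central angle is δ ≈ 1.297 rad (74.3°). The total great-circle distance is δ·R ≈ 1.297 × 6371 ≈ 8260 km, so the target fraction is f = 4000/8260 ≈ 0.484.
Interpolate at f ≈ 0.484 with slerp weights a = sin((1−f)δ)/sin δ ≈ 0.644, b = sin(fδ)/sin δ ≈ 0.610.
p = a·p₁ + b·p₂ ≈ (0.138, 0.049, -0.989); φ = arcsin(p_z) ≈ -81.58°, λ = atan2(p_y, p_x) ≈ 19.68°.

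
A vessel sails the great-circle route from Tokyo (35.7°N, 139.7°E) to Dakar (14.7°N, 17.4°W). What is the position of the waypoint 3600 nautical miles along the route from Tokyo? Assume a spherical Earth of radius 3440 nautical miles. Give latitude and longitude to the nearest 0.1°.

≈ 66.4°N, 43.7°E

From cos δ = sin φ₁ sin φ₂ + cos φ₁ cos φ₂ cos Δλ, the central angle is δ ≈ 2.184 rad (125.1°). The total great-circle distance is δ·R ≈ 2.184 × 3440 ≈ 7513 nmi, so the target fraction is f = 3600/7513 ≈ 0.479.
Interpolate at f ≈ 0.479 with slerp weights a = sin((1−f)δ)/sin δ ≈ 1.110, b = sin(fδ)/sin δ ≈ 1.059.
p = a·p₁ + b·p₂ ≈ (0.290, 0.277, 0.916); φ = arcsin(p_z) ≈ 66.38°, λ = atan2(p_y, p_x) ≈ 43.69°.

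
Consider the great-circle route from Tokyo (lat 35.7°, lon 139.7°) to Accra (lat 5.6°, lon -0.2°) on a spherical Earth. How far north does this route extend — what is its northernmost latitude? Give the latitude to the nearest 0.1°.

≈ 51.0°

The great circle lies in the plane with unit normal n̂ = (p₁ × p₂)/|p₁ × p₂|.
Here n̂_z ≈ -0.629; the vertex latitude is φ_max = arccos|n̂_z| ≈ 51.0°.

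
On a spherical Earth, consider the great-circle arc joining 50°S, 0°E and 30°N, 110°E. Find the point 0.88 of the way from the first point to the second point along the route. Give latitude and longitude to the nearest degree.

Write both endpoints as unit vectors p₁, p₂ with components (cos φ cos λ, cos φ sin λ, sin φ).
The central angle between the endpoints is δ = arccos(p₁·p₂) ≈ 2.181 rad (125.0°).
Interpolate at f = 0.88 with slerp weights a = sin((1−f)δ)/sin δ ≈ 0.316, b = sin(fδ)/sin δ ≈ 1.147.
p = a·p₁ + b·p₂ ≈ (-0.137, 0.933, 0.332); φ = arcsin(p_z) ≈ 19.36°, λ = atan2(p_y, p_x) ≈ 98.33°.

≈ 19°N, 98°E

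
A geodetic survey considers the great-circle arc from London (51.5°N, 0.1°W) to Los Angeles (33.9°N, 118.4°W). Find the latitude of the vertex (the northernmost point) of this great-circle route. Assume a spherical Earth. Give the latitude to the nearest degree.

The great circle lies in the plane with unit normal n̂ = (p₁ × p₂)/|p₁ × p₂|.
Here n̂_z ≈ -0.464; the vertex latitude is φ_max = arccos|n̂_z| ≈ 62.4°.

≈ 62°N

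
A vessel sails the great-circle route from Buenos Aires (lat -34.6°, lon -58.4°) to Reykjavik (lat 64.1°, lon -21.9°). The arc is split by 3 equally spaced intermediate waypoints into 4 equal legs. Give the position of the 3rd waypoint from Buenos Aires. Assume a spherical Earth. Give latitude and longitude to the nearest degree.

≈ lat 40°, lon -38°

Convert each endpoint to a unit vector on the sphere (x = cos φ cos λ, y = cos φ sin λ, z = sin φ).
The central angle between the endpoints is δ = arccos(p₁·p₂) ≈ 1.794 rad (102.8°).
Interpolate at f = 3/4 with slerp weights a = sin((1−f)δ)/sin δ ≈ 0.445, b = sin(fδ)/sin δ ≈ 1.000.
p = a·p₁ + b·p₂ ≈ (0.597, -0.475, 0.647); φ = arcsin(p_z) ≈ 40.29°, λ = atan2(p_y, p_x) ≈ -38.49°.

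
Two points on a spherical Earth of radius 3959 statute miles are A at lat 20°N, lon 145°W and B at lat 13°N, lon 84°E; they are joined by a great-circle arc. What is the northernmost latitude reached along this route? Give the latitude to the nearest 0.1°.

The great circle lies in the plane with unit normal n̂ = (p₁ × p₂)/|p₁ × p₂|.
Here n̂_z ≈ -0.811; the vertex latitude is φ_max = arccos|n̂_z| ≈ 35.8°.
Check via Clairaut: cos φ_max = |cos φ₁| · sin C = cos(20.0°)·sin(59.7°) ≈ 0.811, again giving ≈ 35.8°.

≈ 35.8°N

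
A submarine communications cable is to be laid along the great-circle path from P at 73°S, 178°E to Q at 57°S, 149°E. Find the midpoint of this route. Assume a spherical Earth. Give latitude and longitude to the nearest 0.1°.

≈ 65.6°S, 159.0°E

Write both endpoints as unit vectors p₁, p₂ with components (cos φ cos λ, cos φ sin λ, sin φ).
The central angle between the endpoints is δ = arccos(p₁·p₂) ≈ 0.344 rad (19.7°).
Interpolate at f = 1/2 with slerp weights a = sin((1−f)δ)/sin δ ≈ 0.508, b = sin(fδ)/sin δ ≈ 0.508.
p = a·p₁ + b·p₂ ≈ (-0.385, 0.148, -0.911); φ = arcsin(p_z) ≈ -65.64°, λ = atan2(p_y, p_x) ≈ 159.04°.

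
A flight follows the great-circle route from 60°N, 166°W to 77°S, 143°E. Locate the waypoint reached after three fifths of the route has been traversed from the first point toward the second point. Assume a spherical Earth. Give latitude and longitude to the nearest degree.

Convert each endpoint to a unit vector on the sphere (x = cos φ cos λ, y = cos φ sin λ, z = sin φ).
The central angle between the endpoints is δ = arccos(p₁·p₂) ≈ 2.454 rad (140.6°).
Interpolate at f = 3/5 with slerp weights a = sin((1−f)δ)/sin δ ≈ 1.311, b = sin(fδ)/sin δ ≈ 1.569.
p = a·p₁ + b·p₂ ≈ (-0.918, 0.054, -0.393); φ = arcsin(p_z) ≈ -23.17°, λ = atan2(p_y, p_x) ≈ 176.64°.

≈ 23°S, 177°E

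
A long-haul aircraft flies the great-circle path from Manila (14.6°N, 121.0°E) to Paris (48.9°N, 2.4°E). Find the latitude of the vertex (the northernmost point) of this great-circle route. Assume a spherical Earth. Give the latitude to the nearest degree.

≈ 56°N

The great circle lies in the plane with unit normal n̂ = (p₁ × p₂)/|p₁ × p₂|.
Here n̂_z ≈ -0.562; the vertex latitude is φ_max = arccos|n̂_z| ≈ 55.8°.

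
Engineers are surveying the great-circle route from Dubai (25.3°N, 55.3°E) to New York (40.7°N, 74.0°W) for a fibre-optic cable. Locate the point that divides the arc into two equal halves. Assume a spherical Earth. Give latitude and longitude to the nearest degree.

From cos δ = sin φ₁ sin φ₂ + cos φ₁ cos φ₂ cos Δλ, the central angle is δ ≈ 1.727 rad (98.9°).
Interpolate at f = 1/2 with slerp weights a = sin((1−f)δ)/sin δ ≈ 0.769, b = sin(fδ)/sin δ ≈ 0.769.
p = a·p₁ + b·p₂ ≈ (0.557, 0.011, 0.831); φ = arcsin(p_z) ≈ 56.16°, λ = atan2(p_y, p_x) ≈ 1.15°.

≈ (56°N, 1°E)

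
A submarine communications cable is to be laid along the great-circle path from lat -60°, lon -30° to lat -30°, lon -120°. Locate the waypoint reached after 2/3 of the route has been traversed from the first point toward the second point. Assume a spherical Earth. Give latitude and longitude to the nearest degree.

Write both endpoints as unit vectors p₁, p₂ with components (cos φ cos λ, cos φ sin λ, sin φ).
The central angle between the endpoints is δ = arccos(p₁·p₂) ≈ 1.123 rad (64.3°).
Interpolate at f = 2/3 with slerp weights a = sin((1−f)δ)/sin δ ≈ 0.406, b = sin(fδ)/sin δ ≈ 0.755.
p = a·p₁ + b·p₂ ≈ (-0.151, -0.668, -0.729); φ = arcsin(p_z) ≈ -46.79°, λ = atan2(p_y, p_x) ≈ -102.77°.

≈ lat -47°, lon -103°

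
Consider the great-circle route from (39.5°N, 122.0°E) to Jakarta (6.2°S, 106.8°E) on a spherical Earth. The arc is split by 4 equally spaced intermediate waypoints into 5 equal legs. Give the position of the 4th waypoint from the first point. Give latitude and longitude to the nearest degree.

≈ (3°N, 109°E)

The haversine formula gives a central angle δ ≈ 0.834 rad (47.8°) between the endpoints.
Interpolate at f = 4/5 with slerp weights a = sin((1−f)δ)/sin δ ≈ 0.224, b = sin(fδ)/sin δ ≈ 0.836.
p = a·p₁ + b·p₂ ≈ (-0.332, 0.942, 0.052); φ = arcsin(p_z) ≈ 3.00°, λ = atan2(p_y, p_x) ≈ 109.40°.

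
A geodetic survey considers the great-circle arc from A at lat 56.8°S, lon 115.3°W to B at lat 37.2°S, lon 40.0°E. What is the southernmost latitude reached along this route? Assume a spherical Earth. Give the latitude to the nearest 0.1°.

≈ 79.4°S

The great circle lies in the plane with unit normal n̂ = (p₁ × p₂)/|p₁ × p₂|.
Here n̂_z ≈ +0.183; the vertex latitude is φ_max = arccos|n̂_z| ≈ 79.4°.
Check via Clairaut: cos φ_max = |cos φ₁| · sin C = cos(56.8°)·sin(160.4°) ≈ 0.183, again giving ≈ 79.4°.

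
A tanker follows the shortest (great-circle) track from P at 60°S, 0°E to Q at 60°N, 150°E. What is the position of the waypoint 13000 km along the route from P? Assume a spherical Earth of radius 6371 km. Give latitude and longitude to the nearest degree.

Convert each endpoint to a unit vector on the sphere (x = cos φ cos λ, y = cos φ sin λ, z = sin φ).
The central angle between the endpoints is δ = arccos(p₁·p₂) ≈ 2.882 rad (165.1°). The total great-circle distance is δ·R ≈ 2.882 × 6371 ≈ 18362 km, so the target fraction is f = 13000/18362 ≈ 0.708.
Interpolate at f ≈ 0.708 with slerp weights a = sin((1−f)δ)/sin δ ≈ 2.906, b = sin(fδ)/sin δ ≈ 3.474.
p = a·p₁ + b·p₂ ≈ (-0.052, 0.869, 0.493); φ = arcsin(p_z) ≈ 29.52°, λ = atan2(p_y, p_x) ≈ 93.41°.

≈ 30°N, 93°E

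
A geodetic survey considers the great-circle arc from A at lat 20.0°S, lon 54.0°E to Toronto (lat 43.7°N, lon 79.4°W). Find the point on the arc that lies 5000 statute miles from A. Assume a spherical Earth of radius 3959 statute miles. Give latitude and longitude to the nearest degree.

≈ lat 30°N, lon 0°E

Write both endpoints as unit vectors p₁, p₂ with components (cos φ cos λ, cos φ sin λ, sin φ).
The central angle between the endpoints is δ = arccos(p₁·p₂) ≈ 2.351 rad (134.7°). The total great-circle distance is δ·R ≈ 2.351 × 3959 ≈ 9306 mi, so the target fraction is f = 5000/9306 ≈ 0.537.
Interpolate at f ≈ 0.537 with slerp weights a = sin((1−f)δ)/sin δ ≈ 1.245, b = sin(fδ)/sin δ ≈ 1.340.
p = a·p₁ + b·p₂ ≈ (0.866, -0.006, 0.500); φ = arcsin(p_z) ≈ 30.00°, λ = atan2(p_y, p_x) ≈ -0.38°.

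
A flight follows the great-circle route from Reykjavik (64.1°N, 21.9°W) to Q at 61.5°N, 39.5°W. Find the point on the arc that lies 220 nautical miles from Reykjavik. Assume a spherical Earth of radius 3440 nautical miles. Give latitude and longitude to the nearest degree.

≈ 63°N, 30°W

The haversine formula gives a central angle δ ≈ 0.147 rad (8.4°) between the endpoints. The total great-circle distance is δ·R ≈ 0.147 × 3440 ≈ 506 nmi, so the target fraction is f = 220/506 ≈ 0.435.
Interpolate at f ≈ 0.435 with slerp weights a = sin((1−f)δ)/sin δ ≈ 0.566, b = sin(fδ)/sin δ ≈ 0.436.
p = a·p₁ + b·p₂ ≈ (0.390, -0.225, 0.893); φ = arcsin(p_z) ≈ 63.24°, λ = atan2(p_y, p_x) ≈ -29.94°.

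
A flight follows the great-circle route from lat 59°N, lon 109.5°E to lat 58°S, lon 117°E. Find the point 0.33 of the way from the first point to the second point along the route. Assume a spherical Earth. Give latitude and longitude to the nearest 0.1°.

Convert each endpoint to a unit vector on the sphere (x = cos φ cos λ, y = cos φ sin λ, z = sin φ).
The central angle between the endpoints is δ = arccos(p₁·p₂) ≈ 2.045 rad (117.2°).
Interpolate at f = 0.33 with slerp weights a = sin((1−f)δ)/sin δ ≈ 1.101, b = sin(fδ)/sin δ ≈ 0.702.
p = a·p₁ + b·p₂ ≈ (-0.358, 0.866, 0.349); φ = arcsin(p_z) ≈ 20.40°, λ = atan2(p_y, p_x) ≈ 112.47°.

≈ lat 20.4°N, lon 112.5°E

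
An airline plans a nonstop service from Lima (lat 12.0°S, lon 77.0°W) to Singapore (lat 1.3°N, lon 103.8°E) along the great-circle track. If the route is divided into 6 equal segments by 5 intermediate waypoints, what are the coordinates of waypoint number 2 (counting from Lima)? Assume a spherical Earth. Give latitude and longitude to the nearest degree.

Write both endpoints as unit vectors p₁, p₂ with components (cos φ cos λ, cos φ sin λ, sin φ).
The central angle between the endpoints is δ = arccos(p₁·p₂) ≈ 2.954 rad (169.3°).
Interpolate at f = 2/6 with slerp weights a = sin((1−f)δ)/sin δ ≈ 4.950, b = sin(fδ)/sin δ ≈ 4.475.
p = a·p₁ + b·p₂ ≈ (0.022, -0.373, -0.928); φ = arcsin(p_z) ≈ -68.07°, λ = atan2(p_y, p_x) ≈ -86.63°.

≈ lat 68°S, lon 87°W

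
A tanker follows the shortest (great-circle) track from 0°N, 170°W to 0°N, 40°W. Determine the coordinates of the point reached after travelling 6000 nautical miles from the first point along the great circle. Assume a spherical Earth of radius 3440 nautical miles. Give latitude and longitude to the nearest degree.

Write both endpoints as unit vectors p₁, p₂ with components (cos φ cos λ, cos φ sin λ, sin φ).
The central angle between the endpoints is δ = arccos(p₁·p₂) ≈ 2.269 rad (130.0°). The total great-circle distance is δ·R ≈ 2.269 × 3440 ≈ 7805 nmi, so the target fraction is f = 6000/7805 ≈ 0.769.
Interpolate at f ≈ 0.769 with slerp weights a = sin((1−f)δ)/sin δ ≈ 0.654, b = sin(fδ)/sin δ ≈ 1.286.
p = a·p₁ + b·p₂ ≈ (0.341, -0.940, 0.000); φ = arcsin(p_z) ≈ 0.00°, λ = atan2(p_y, p_x) ≈ -70.07°.

≈ 0°N, 70°W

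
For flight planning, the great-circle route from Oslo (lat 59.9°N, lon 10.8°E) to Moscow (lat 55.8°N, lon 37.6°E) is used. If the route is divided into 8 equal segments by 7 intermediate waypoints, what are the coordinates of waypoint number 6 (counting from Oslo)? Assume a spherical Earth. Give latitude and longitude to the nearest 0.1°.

Write both endpoints as unit vectors p₁, p₂ with components (cos φ cos λ, cos φ sin λ, sin φ).
The central angle between the endpoints is δ = arccos(p₁·p₂) ≈ 0.257 rad (14.7°).
Interpolate at f = 6/8 with slerp weights a = sin((1−f)δ)/sin δ ≈ 0.253, b = sin(fδ)/sin δ ≈ 0.754.
p = a·p₁ + b·p₂ ≈ (0.460, 0.282, 0.842); φ = arcsin(p_z) ≈ 57.34°, λ = atan2(p_y, p_x) ≈ 31.52°.

≈ lat 57.3°N, lon 31.5°E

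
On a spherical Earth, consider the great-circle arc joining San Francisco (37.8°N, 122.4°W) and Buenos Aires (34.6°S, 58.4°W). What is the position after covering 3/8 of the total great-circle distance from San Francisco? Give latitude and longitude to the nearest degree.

From cos δ = sin φ₁ sin φ₂ + cos φ₁ cos φ₂ cos Δλ, the central angle is δ ≈ 1.634 rad (93.6°).
Interpolate at f = 3/8 with slerp weights a = sin((1−f)δ)/sin δ ≈ 0.854, b = sin(fδ)/sin δ ≈ 0.576.
p = a·p₁ + b·p₂ ≈ (-0.113, -0.974, 0.196); φ = arcsin(p_z) ≈ 11.33°, λ = atan2(p_y, p_x) ≈ -96.63°.

≈ (11°N, 97°W)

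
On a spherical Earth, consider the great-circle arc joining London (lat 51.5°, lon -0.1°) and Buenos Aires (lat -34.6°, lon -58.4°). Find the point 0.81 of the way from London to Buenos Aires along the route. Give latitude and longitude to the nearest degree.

Write both endpoints as unit vectors p₁, p₂ with components (cos φ cos λ, cos φ sin λ, sin φ).
The central angle between the endpoints is δ = arccos(p₁·p₂) ≈ 1.747 rad (100.1°).
Interpolate at f = 0.81 with slerp weights a = sin((1−f)δ)/sin δ ≈ 0.331, b = sin(fδ)/sin δ ≈ 1.003.
p = a·p₁ + b·p₂ ≈ (0.639, -0.704, -0.311); φ = arcsin(p_z) ≈ -18.10°, λ = atan2(p_y, p_x) ≈ -47.77°.

≈ lat -18°, lon -48°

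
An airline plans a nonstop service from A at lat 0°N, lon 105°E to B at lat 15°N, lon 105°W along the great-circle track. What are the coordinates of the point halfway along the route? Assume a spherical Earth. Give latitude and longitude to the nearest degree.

≈ lat 27°N, lon 176°E

Write both endpoints as unit vectors p₁, p₂ with components (cos φ cos λ, cos φ sin λ, sin φ).
The central angle between the endpoints is δ = arccos(p₁·p₂) ≈ 2.562 rad (146.8°).
Interpolate at f = 1/2 with slerp weights a = sin((1−f)δ)/sin δ ≈ 1.749, b = sin(fδ)/sin δ ≈ 1.749.
p = a·p₁ + b·p₂ ≈ (-0.890, 0.058, 0.453); φ = arcsin(p_z) ≈ 26.91°, λ = atan2(p_y, p_x) ≈ 176.30°.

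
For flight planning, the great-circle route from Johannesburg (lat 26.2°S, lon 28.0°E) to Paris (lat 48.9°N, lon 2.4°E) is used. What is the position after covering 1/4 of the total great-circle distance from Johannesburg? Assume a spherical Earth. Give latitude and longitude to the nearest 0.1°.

≈ lat 7.3°S, lon 22.4°E

Write both endpoints as unit vectors p₁, p₂ with components (cos φ cos λ, cos φ sin λ, sin φ).
The central angle between the endpoints is δ = arccos(p₁·p₂) ≈ 1.370 rad (78.5°).
Interpolate at f = 1/4 with slerp weights a = sin((1−f)δ)/sin δ ≈ 0.874, b = sin(fδ)/sin δ ≈ 0.343.
p = a·p₁ + b·p₂ ≈ (0.917, 0.377, -0.127); φ = arcsin(p_z) ≈ -7.32°, λ = atan2(p_y, p_x) ≈ 22.37°.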